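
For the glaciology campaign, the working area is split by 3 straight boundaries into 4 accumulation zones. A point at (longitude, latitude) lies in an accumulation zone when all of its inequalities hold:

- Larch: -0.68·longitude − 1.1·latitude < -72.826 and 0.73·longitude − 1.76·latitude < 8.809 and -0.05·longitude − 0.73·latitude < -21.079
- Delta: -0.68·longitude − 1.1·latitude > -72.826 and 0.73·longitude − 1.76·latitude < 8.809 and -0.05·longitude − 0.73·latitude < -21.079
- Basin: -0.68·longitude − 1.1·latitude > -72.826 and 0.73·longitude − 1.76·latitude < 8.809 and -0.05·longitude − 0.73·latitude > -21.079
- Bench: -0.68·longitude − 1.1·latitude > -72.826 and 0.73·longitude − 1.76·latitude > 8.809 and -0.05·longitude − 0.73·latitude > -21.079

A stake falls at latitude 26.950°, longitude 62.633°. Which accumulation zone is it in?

-0.68·62.633 − 1.1·26.950 = -72.235, which is > -72.826
0.73·62.633 − 1.76·26.950 = -1.710, which is < 8.809
-0.05·62.633 − 0.73·26.950 = -22.805, which is < -21.079
This sign pattern matches Delta.

Delta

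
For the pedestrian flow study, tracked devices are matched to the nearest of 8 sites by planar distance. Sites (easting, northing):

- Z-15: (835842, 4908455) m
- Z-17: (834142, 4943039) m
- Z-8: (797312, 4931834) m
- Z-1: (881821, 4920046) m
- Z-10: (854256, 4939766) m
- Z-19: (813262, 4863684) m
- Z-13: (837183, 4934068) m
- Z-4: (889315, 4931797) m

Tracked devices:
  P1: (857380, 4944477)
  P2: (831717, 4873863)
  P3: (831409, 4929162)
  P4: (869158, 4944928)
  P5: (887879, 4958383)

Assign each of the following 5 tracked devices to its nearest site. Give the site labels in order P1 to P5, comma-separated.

Z-10, Z-19, Z-13, Z-10, Z-4

P1 → Z-10 (d²=31952897.00)
P2 → Z-19 (d²=444199066.00)
P3 → Z-13 (d²=57407912.00)
P4 → Z-10 (d²=248715848.00)
P5 → Z-4 (d²=708877492.00)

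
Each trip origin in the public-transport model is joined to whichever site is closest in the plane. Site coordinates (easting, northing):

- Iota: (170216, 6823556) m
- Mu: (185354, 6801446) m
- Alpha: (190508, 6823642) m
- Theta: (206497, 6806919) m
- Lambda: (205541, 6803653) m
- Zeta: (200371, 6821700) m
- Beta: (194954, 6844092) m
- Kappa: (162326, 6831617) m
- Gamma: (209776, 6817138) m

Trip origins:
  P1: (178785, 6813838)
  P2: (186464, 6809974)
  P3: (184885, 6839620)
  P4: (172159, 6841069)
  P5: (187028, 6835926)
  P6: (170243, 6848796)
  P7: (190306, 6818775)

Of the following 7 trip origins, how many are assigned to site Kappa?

2

P1 → Iota
P2 → Mu
P3 → Beta
P4 → Kappa
P5 → Beta
P6 → Kappa
P7 → Alpha
2 of the 7 go to Kappa.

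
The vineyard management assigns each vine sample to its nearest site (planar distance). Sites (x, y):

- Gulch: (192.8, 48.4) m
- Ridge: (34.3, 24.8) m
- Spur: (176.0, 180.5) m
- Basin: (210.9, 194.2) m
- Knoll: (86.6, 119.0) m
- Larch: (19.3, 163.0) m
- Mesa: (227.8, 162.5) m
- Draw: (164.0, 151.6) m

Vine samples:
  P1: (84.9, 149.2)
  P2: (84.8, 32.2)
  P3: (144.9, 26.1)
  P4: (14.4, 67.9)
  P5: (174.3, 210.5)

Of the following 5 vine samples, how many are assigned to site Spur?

1

P1 → Knoll
P2 → Ridge
P3 → Gulch
P4 → Ridge
P5 → Spur
1 of the 5 goes to Spur.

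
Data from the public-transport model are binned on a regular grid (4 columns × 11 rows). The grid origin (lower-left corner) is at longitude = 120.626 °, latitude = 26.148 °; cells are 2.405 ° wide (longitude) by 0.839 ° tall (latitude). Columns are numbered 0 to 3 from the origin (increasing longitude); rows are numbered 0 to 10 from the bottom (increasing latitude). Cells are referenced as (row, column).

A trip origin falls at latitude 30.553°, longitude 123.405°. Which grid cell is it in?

Column index: ⌊(123.405 − 120.626) / 2.405⌋ = ⌊1.156⌋ = 1
Row offset from origin: ⌊(30.553 − 26.148) / 0.839⌋ = ⌊5.250⌋ = 5 → row 5

(5, 1)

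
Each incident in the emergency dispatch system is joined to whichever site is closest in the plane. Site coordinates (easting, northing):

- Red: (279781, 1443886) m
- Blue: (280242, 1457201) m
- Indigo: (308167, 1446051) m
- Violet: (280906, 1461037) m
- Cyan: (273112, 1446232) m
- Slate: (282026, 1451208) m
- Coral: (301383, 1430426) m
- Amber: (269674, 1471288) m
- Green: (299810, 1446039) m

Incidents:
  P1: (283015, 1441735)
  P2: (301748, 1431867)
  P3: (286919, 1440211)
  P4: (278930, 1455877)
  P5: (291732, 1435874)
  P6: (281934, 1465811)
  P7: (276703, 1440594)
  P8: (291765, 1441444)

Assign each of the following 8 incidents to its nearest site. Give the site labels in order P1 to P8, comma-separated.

Red, Coral, Red, Blue, Coral, Violet, Red, Green

P1 → Red (d²=15085557.00)
P2 → Coral (d²=2209706.00)
P3 → Red (d²=64456669.00)
P4 → Blue (d²=3474320.00)
P5 → Coral (d²=122822505.00)
P6 → Violet (d²=23847860.00)
P7 → Red (d²=20311348.00)
P8 → Green (d²=85836050.00)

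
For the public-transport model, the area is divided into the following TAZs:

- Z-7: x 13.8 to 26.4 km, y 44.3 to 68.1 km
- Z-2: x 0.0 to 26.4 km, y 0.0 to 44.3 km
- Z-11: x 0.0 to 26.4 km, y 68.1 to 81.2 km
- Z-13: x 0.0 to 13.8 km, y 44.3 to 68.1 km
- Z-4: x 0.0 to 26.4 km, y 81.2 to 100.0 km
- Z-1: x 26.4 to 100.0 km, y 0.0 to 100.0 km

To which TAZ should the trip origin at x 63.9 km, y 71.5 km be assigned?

Z-1

The point has x = 63.9 and y = 71.5.
Only Z-1 satisfies 26.4 ≤ x ≤ 100.0 and 0.0 ≤ y ≤ 100.0.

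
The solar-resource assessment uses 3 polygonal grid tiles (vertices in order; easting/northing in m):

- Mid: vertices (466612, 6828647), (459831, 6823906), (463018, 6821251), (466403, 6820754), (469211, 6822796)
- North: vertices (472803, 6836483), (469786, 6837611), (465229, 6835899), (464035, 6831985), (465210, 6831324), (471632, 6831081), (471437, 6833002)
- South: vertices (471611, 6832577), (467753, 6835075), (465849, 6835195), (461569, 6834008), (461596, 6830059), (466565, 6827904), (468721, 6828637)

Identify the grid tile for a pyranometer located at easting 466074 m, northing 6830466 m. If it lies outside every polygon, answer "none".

South

Cast a ray rightward from (466074, 6830466). For each polygon, the edges (by vertex number in listed order) whose endpoints lie on opposite sides of northing = 6830466, where each meets that height, and whether that is right or left of the point:
Mid: no edge straddles that height → 0 crossings.
North: no edge straddles that height → 0 crossings.
South: 4–5 at easting≈461593.2 (left), 7–1 at easting≈470062.6 (right) → 1 crossing.
Only South has an odd count, so the point is inside South.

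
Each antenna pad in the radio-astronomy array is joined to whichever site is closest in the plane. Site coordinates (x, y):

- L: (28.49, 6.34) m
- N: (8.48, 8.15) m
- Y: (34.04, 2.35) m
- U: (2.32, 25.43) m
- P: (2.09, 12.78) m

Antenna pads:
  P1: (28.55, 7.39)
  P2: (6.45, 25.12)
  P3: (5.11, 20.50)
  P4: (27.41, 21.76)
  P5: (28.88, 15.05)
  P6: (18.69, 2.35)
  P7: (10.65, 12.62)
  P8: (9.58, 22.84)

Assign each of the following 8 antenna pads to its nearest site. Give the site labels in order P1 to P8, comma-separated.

L, U, U, L, L, L, N, U

P1 → L (d²=1.11)
P2 → U (d²=17.15)
P3 → U (d²=32.09)
P4 → L (d²=238.94)
P5 → L (d²=76.02)
P6 → L (d²=111.96)
P7 → N (d²=24.69)
P8 → U (d²=59.42)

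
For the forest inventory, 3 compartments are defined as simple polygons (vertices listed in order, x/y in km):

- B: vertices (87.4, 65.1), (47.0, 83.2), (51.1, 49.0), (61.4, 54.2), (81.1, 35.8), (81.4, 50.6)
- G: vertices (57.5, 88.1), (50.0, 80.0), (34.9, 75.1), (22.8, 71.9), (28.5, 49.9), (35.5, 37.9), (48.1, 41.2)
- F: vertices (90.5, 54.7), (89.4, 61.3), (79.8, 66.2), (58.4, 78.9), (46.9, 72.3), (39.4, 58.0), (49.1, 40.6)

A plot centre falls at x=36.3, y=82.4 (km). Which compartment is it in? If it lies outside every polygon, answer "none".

Cast a ray rightward from (36.3, 82.4). For each polygon, the edges (by vertex number in listed order) whose endpoints lie on opposite sides of y = 82.4, where each meets that height, and whether that is right or left of the point:
B: 1–2 at x≈48.79 (right), 2–3 at x≈47.10 (right) → 2 crossings.
G: 1–2 at x≈52.22 (right), 7–1 at x≈56.36 (right) → 2 crossings.
F: no edge straddles that height → 0 crossings.
All counts are even, so the point lies outside every listed polygon.

none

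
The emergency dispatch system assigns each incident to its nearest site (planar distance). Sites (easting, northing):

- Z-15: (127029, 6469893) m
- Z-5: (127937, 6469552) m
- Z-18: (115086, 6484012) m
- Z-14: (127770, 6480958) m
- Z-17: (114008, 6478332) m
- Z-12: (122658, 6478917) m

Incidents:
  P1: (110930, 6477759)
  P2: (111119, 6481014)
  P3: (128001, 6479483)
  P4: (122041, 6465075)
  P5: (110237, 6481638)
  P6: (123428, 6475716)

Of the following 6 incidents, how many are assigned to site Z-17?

3

P1 → Z-17
P2 → Z-17
P3 → Z-14
P4 → Z-15
P5 → Z-17
P6 → Z-12
3 of the 6 go to Z-17.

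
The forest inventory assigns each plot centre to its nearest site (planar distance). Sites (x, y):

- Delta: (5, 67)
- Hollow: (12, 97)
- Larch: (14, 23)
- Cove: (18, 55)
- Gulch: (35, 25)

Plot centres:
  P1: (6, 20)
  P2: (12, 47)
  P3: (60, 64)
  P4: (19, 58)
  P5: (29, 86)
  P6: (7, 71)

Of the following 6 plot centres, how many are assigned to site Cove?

P1 → Larch
P2 → Cove
P3 → Cove
P4 → Cove
P5 → Hollow
P6 → Delta
3 of the 6 go to Cove.

3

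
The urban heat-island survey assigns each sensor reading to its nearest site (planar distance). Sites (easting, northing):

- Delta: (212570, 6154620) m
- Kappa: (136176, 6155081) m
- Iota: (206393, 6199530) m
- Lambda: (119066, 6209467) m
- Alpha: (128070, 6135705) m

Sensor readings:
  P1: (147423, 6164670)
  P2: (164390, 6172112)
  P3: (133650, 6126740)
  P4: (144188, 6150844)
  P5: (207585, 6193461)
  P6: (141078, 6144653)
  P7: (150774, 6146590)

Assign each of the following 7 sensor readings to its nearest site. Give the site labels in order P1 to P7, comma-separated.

P1 → Kappa (d²=218443930.00)
P2 → Kappa (d²=1086084757.00)
P3 → Alpha (d²=111507625.00)
P4 → Kappa (d²=82144313.00)
P5 → Iota (d²=38253625.00)
P6 → Kappa (d²=132772788.00)
P7 → Kappa (d²=285198685.00)

Kappa, Kappa, Alpha, Kappa, Iota, Kappa, Kappa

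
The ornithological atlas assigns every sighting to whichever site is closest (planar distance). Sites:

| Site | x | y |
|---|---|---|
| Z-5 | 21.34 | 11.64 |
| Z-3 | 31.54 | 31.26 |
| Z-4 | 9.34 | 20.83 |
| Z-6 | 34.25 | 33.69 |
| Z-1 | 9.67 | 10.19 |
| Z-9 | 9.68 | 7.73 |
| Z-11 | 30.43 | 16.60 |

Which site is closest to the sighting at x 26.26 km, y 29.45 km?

Z-3

Squared distances to each site:
Z-5: 341.402; Z-3: 31.154; Z-4: 360.591; Z-6: 81.818; Z-1: 646.176; Z-9: 746.655; Z-11: 182.511.
Minimum at Z-3.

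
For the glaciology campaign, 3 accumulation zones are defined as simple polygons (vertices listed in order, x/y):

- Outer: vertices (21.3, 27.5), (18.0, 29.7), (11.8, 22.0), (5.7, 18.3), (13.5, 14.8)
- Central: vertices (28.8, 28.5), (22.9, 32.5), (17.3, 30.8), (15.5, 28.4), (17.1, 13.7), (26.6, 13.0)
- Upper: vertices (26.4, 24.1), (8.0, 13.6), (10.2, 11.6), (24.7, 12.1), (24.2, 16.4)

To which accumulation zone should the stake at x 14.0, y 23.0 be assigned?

Cast a ray rightward from (14.0, 23.0). For each polygon, the edges (by vertex number in listed order) whose endpoints lie on opposite sides of y = 23.0, where each meets that height, and whether that is right or left of the point:
Outer: 2–3 at x≈12.61 (left), 5–1 at x≈18.54 (right) → 1 crossing.
Central: 4–5 at x≈16.09 (right), 6–1 at x≈28.02 (right) → 2 crossings.
Upper: 1–2 at x≈24.47 (right), 5–1 at x≈26.09 (right) → 2 crossings.
Only Outer has an odd count, so the point is inside Outer.

Outer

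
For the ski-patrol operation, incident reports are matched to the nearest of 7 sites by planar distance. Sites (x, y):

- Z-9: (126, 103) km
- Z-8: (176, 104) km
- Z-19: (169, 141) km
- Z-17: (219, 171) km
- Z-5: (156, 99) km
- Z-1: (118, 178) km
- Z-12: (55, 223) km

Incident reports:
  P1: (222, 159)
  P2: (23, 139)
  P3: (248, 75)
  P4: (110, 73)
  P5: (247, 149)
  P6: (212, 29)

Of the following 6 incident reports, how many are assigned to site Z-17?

2

P1 → Z-17
P2 → Z-12
P3 → Z-8
P4 → Z-9
P5 → Z-17
P6 → Z-8
2 of the 6 go to Z-17.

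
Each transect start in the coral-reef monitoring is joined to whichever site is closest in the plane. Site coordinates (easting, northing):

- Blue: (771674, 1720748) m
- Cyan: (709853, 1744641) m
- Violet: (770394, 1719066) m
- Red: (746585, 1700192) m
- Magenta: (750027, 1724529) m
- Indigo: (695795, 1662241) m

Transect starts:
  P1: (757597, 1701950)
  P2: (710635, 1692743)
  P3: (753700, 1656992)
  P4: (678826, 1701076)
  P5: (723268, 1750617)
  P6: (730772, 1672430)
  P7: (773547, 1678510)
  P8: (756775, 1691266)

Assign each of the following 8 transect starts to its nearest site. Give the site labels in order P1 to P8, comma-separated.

P1 → Red (d²=124354708.00)
P2 → Indigo (d²=1150597604.00)
P3 → Red (d²=1916863225.00)
P4 → Indigo (d²=1796104186.00)
P5 → Cyan (d²=215674801.00)
P6 → Red (d²=1020779613.00)
P7 → Red (d²=1197058568.00)
P8 → Red (d²=183509576.00)

Red, Indigo, Red, Indigo, Cyan, Red, Red, Red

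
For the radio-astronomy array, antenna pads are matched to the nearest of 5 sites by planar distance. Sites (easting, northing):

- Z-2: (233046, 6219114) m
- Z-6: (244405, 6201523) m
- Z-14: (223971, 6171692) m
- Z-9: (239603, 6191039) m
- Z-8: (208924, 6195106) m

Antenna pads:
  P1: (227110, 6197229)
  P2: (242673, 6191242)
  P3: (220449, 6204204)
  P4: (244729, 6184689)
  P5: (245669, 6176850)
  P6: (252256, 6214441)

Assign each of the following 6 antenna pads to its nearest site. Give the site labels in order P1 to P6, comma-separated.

Z-9, Z-9, Z-8, Z-9, Z-9, Z-6

P1 → Z-9 (d²=194391149.00)
P2 → Z-9 (d²=9466109.00)
P3 → Z-8 (d²=215599229.00)
P4 → Z-9 (d²=66598376.00)
P5 → Z-9 (d²=238124077.00)
P6 → Z-6 (d²=228512925.00)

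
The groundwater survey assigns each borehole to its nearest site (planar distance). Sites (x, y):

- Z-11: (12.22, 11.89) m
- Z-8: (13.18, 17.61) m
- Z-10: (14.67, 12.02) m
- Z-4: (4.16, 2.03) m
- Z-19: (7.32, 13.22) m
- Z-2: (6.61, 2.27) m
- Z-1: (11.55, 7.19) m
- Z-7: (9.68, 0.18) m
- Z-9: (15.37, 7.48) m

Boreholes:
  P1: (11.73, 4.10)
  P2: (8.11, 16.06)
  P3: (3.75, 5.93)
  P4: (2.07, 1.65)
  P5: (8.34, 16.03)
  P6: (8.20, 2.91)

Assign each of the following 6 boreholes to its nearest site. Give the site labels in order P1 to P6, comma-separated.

Z-1, Z-19, Z-4, Z-4, Z-19, Z-2

P1 → Z-1 (d²=9.58)
P2 → Z-19 (d²=8.69)
P3 → Z-4 (d²=15.38)
P4 → Z-4 (d²=4.51)
P5 → Z-19 (d²=8.94)
P6 → Z-2 (d²=2.94)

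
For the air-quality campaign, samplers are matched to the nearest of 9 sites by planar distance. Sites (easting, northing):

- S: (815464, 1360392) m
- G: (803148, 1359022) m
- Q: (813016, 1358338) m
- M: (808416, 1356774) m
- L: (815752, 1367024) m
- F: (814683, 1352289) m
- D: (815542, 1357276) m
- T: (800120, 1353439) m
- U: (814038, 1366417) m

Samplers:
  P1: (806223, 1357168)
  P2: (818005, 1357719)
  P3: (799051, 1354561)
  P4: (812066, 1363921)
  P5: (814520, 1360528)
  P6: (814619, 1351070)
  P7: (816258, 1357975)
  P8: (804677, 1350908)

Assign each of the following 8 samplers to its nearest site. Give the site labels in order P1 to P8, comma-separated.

M, D, T, U, S, F, D, T

P1 → M (d²=4964485.00)
P2 → D (d²=6262618.00)
P3 → T (d²=2401645.00)
P4 → U (d²=10118800.00)
P5 → S (d²=909632.00)
P6 → F (d²=1490057.00)
P7 → D (d²=1001257.00)
P8 → T (d²=27172210.00)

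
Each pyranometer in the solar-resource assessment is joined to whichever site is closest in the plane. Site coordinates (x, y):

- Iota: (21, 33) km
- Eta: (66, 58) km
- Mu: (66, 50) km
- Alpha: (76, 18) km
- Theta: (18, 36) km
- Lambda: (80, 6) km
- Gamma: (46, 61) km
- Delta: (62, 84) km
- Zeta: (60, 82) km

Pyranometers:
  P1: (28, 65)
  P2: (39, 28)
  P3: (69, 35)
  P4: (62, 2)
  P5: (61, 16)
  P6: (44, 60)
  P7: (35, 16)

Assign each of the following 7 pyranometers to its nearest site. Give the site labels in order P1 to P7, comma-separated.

P1 → Gamma (d²=340.00)
P2 → Iota (d²=349.00)
P3 → Mu (d²=234.00)
P4 → Lambda (d²=340.00)
P5 → Alpha (d²=229.00)
P6 → Gamma (d²=5.00)
P7 → Iota (d²=485.00)

Gamma, Iota, Mu, Lambda, Alpha, Gamma, Iota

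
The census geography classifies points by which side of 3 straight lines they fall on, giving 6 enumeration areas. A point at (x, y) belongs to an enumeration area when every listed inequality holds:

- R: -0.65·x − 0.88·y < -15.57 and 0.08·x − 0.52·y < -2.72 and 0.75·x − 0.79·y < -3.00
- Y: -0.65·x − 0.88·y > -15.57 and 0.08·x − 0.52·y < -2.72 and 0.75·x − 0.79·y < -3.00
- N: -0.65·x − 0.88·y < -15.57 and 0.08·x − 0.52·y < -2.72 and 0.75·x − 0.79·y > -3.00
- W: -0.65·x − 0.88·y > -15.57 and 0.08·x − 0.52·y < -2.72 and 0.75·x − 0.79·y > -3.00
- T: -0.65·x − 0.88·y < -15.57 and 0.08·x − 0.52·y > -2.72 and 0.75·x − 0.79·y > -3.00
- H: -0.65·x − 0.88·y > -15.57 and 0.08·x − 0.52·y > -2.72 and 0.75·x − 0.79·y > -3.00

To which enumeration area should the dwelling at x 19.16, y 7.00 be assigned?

T

-0.65·19.16 − 0.88·7.00 = -18.614, which is < -15.57
0.08·19.16 − 0.52·7.00 = -2.107, which is > -2.72
0.75·19.16 − 0.79·7.00 = 8.840, which is > -3.00
This sign pattern matches T.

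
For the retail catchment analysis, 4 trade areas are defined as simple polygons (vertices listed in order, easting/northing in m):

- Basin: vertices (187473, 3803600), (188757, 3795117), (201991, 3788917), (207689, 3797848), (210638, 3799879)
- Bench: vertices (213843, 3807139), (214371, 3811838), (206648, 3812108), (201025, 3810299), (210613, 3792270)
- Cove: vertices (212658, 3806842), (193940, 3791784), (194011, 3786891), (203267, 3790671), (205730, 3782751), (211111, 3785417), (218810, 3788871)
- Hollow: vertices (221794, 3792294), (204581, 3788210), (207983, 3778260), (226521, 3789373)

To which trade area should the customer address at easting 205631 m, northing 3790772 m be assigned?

Cove

Cast a ray rightward from (205631, 3790772). For each polygon, the edges (by vertex number in listed order) whose endpoints lie on opposite sides of northing = 3790772, where each meets that height, and whether that is right or left of the point:
Basin: 2–3 at easting≈198031.5 (left), 3–4 at easting≈203174.5 (left) → 0 crossings.
Bench: no edge straddles that height → 0 crossings.
Cove: 2–3 at easting≈193954.7 (left), 7–1 at easting≈218159.2 (right) → 1 crossing.
Hollow: 1–2 at easting≈215379.2 (right), 4–1 at easting≈224257.0 (right) → 2 crossings.
Only Cove has an odd count, so the point is inside Cove.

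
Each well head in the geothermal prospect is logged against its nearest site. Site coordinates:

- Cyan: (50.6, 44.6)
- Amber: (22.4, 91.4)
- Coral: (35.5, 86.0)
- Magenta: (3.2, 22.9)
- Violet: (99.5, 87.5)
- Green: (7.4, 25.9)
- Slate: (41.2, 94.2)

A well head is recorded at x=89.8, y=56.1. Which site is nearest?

Violet

Squared distances to each site:
Cyan: 1668.890; Amber: 5788.850; Coral: 3842.500; Magenta: 8601.800; Violet: 1080.050; Green: 7701.800; Slate: 3813.570.
Minimum at Violet.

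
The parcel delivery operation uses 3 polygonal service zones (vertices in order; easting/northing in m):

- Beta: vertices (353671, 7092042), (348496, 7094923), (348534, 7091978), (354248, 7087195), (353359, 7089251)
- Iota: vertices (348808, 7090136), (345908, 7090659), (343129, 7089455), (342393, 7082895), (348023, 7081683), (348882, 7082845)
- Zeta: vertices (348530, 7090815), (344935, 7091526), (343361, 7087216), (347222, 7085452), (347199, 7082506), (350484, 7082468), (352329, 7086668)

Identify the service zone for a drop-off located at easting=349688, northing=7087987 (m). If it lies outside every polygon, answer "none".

Cast a ray rightward from (349688, 7087987). For each polygon, the edges (by vertex number in listed order) whose endpoints lie on opposite sides of northing = 7087987, where each meets that height, and whether that is right or left of the point:
Beta: 3–4 at easting≈353301.8 (right), 4–5 at easting≈353905.5 (right) → 2 crossings.
Iota: 3–4 at easting≈342964.3 (left), 6–1 at easting≈348829.8 (left) → 0 crossings.
Zeta: 2–3 at easting≈343642.6 (left), 7–1 at easting≈351120.7 (right) → 1 crossing.
Only Zeta has an odd count, so the point is inside Zeta.

Zeta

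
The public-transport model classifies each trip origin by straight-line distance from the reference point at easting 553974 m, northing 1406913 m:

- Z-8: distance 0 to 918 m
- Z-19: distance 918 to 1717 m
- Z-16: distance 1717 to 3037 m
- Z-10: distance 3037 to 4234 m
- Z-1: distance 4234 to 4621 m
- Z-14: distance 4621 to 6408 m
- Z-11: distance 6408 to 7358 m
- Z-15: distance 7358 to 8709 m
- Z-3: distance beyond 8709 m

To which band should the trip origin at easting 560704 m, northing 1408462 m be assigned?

Z-11

Distance = √((560704−553974)² + (1408462−1406913)²) = √(45292900.000 + 2399401.000) = 6905.961 m.
6408 ≤ 6905.961 < 7358 → Z-11.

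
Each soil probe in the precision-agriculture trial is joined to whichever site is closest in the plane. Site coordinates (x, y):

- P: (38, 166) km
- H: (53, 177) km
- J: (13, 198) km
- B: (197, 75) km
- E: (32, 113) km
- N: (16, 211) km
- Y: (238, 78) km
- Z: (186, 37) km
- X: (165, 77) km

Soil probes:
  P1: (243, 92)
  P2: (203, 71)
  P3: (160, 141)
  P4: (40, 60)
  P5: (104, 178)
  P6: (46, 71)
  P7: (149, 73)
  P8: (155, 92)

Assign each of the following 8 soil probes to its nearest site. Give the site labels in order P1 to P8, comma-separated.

Y, B, X, E, H, E, X, X

P1 → Y (d²=221.00)
P2 → B (d²=52.00)
P3 → X (d²=4121.00)
P4 → E (d²=2873.00)
P5 → H (d²=2602.00)
P6 → E (d²=1960.00)
P7 → X (d²=272.00)
P8 → X (d²=325.00)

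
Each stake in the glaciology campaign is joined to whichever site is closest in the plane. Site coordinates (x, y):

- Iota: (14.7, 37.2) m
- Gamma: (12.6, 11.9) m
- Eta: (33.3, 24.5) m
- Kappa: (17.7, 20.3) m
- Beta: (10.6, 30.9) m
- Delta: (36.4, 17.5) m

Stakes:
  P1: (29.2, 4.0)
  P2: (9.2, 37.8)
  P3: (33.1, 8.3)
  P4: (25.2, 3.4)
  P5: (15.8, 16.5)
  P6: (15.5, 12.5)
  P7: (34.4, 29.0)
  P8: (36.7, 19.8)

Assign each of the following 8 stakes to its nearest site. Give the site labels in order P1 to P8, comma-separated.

P1 → Delta (d²=234.09)
P2 → Iota (d²=30.61)
P3 → Delta (d²=95.53)
P4 → Gamma (d²=231.01)
P5 → Kappa (d²=18.05)
P6 → Gamma (d²=8.77)
P7 → Eta (d²=21.46)
P8 → Delta (d²=5.38)

Delta, Iota, Delta, Gamma, Kappa, Gamma, Eta, Delta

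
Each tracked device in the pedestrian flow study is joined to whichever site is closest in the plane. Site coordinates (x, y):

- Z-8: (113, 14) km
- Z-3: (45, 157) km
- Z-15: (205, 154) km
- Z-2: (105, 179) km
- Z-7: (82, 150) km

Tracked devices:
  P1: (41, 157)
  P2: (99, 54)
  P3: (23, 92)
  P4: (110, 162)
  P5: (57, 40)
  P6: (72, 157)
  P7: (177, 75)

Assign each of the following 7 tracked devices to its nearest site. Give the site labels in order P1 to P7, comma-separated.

Z-3, Z-8, Z-3, Z-2, Z-8, Z-7, Z-15

P1 → Z-3 (d²=16.00)
P2 → Z-8 (d²=1796.00)
P3 → Z-3 (d²=4709.00)
P4 → Z-2 (d²=314.00)
P5 → Z-8 (d²=3812.00)
P6 → Z-7 (d²=149.00)
P7 → Z-15 (d²=7025.00)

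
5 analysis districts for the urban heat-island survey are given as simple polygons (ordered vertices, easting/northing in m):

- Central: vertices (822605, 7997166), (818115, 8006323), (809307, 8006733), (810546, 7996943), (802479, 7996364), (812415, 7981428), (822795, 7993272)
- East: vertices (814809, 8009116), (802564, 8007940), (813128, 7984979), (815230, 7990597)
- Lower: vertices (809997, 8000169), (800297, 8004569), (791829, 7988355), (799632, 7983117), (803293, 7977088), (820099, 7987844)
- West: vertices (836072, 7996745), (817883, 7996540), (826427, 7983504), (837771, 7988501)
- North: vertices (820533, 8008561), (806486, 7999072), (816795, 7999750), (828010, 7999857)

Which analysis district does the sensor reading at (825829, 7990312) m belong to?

West

Cast a ray rightward from (825829, 7990312). For each polygon, the edges (by vertex number in listed order) whose endpoints lie on opposite sides of northing = 7990312, where each meets that height, and whether that is right or left of the point:
Central: 5–6 at easting≈806505.0 (left), 6–7 at easting≈820200.9 (left) → 0 crossings.
East: 2–3 at easting≈810674.4 (left), 3–4 at easting≈815123.4 (left) → 0 crossings.
Lower: 2–3 at easting≈792851.1 (left), 6–1 at easting≈818076.1 (left) → 0 crossings.
West: 2–3 at easting≈821964.9 (left), 4–1 at easting≈837397.8 (right) → 1 crossing.
North: no edge straddles that height → 0 crossings.
Only West has an odd count, so the point is inside West.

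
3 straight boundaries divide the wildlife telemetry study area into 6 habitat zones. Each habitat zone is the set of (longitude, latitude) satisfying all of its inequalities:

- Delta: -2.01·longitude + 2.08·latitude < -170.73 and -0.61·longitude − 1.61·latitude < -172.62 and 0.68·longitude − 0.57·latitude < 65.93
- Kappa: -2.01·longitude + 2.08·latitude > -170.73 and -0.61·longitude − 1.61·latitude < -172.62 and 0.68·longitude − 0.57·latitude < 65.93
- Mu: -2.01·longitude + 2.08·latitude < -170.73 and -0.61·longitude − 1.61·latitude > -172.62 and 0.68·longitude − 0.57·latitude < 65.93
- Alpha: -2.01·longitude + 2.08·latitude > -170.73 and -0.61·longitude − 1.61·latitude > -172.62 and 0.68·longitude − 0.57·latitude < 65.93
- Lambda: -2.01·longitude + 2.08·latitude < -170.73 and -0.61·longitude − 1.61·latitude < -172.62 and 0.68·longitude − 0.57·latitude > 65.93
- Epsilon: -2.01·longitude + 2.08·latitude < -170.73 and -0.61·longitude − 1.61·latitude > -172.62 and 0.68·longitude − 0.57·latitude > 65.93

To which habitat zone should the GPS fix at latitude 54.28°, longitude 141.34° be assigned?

-2.01·141.34 + 2.08·54.28 = -171.191, which is < -170.73
-0.61·141.34 − 1.61·54.28 = -173.608, which is < -172.62
0.68·141.34 − 0.57·54.28 = 65.172, which is < 65.93
This sign pattern matches Delta.

Delta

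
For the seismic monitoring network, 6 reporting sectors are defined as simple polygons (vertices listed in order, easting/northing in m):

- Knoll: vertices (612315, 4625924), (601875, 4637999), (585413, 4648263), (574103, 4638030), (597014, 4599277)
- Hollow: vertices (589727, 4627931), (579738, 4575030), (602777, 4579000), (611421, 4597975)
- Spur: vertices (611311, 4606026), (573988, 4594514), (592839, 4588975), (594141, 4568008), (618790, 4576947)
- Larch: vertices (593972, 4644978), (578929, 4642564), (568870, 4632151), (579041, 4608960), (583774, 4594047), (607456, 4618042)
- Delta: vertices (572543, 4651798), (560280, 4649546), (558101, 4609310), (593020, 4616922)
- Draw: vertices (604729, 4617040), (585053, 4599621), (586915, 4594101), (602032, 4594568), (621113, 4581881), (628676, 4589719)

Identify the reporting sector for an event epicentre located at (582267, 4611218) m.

Larch

Cast a ray rightward from (582267, 4611218). For each polygon, the edges (by vertex number in listed order) whose endpoints lie on opposite sides of northing = 4611218, where each meets that height, and whether that is right or left of the point:
Knoll: 4–5 at easting≈589954.4 (right), 5–1 at easting≈603870.7 (right) → 2 crossings.
Hollow: 1–2 at easting≈586571.2 (right), 4–1 at easting≈601830.5 (right) → 2 crossings.
Spur: no edge straddles that height → 0 crossings.
Larch: 3–4 at easting≈578050.7 (left), 5–6 at easting≈600721.0 (right) → 1 crossing.
Delta: 2–3 at easting≈558204.3 (left), 3–4 at easting≈566853.7 (left) → 0 crossings.
Draw: 1–2 at easting≈598152.6 (right), 6–1 at easting≈609832.0 (right) → 2 crossings.
Only Larch has an odd count, so the point is inside Larch.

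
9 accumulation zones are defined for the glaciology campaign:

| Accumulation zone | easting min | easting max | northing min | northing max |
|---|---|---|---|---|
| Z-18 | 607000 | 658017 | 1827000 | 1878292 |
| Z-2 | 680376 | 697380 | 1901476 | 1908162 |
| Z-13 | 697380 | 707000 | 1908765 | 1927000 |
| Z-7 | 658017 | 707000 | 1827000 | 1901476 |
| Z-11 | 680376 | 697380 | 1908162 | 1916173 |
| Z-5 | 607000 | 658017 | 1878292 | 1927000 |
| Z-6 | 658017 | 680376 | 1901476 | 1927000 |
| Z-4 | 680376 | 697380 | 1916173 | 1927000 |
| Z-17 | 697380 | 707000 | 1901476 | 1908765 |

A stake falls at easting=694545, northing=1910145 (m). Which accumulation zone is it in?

The point has easting = 694545 and northing = 1910145.
Only Z-11 satisfies 680376 ≤ easting ≤ 697380 and 1908162 ≤ northing ≤ 1916173.

Z-11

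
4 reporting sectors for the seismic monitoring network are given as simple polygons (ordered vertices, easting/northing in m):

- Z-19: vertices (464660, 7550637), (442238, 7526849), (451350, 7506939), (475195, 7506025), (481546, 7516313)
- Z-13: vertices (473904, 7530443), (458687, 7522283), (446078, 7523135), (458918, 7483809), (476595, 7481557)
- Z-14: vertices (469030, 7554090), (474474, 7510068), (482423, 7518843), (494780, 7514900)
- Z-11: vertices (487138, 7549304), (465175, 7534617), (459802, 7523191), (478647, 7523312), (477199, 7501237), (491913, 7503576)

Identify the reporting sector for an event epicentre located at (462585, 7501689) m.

Z-13

Cast a ray rightward from (462585, 7501689). For each polygon, the edges (by vertex number in listed order) whose endpoints lie on opposite sides of northing = 7501689, where each meets that height, and whether that is right or left of the point:
Z-19: no edge straddles that height → 0 crossings.
Z-13: 3–4 at easting≈453080.2 (left), 5–1 at easting≈475486.8 (right) → 1 crossing.
Z-14: no edge straddles that height → 0 crossings.
Z-11: 4–5 at easting≈477228.6 (right), 5–6 at easting≈480042.4 (right) → 2 crossings.
Only Z-13 has an odd count, so the point is inside Z-13.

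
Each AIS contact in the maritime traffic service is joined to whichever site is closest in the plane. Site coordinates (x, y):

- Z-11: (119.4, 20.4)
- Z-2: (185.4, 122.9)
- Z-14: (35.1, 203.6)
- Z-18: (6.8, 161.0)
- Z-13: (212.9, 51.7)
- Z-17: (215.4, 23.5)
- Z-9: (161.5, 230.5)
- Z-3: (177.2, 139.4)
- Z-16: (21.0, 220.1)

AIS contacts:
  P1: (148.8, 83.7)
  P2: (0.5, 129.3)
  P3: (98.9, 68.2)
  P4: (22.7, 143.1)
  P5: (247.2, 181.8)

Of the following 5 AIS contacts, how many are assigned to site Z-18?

P1 → Z-2
P2 → Z-18
P3 → Z-11
P4 → Z-18
P5 → Z-3
2 of the 5 go to Z-18.

2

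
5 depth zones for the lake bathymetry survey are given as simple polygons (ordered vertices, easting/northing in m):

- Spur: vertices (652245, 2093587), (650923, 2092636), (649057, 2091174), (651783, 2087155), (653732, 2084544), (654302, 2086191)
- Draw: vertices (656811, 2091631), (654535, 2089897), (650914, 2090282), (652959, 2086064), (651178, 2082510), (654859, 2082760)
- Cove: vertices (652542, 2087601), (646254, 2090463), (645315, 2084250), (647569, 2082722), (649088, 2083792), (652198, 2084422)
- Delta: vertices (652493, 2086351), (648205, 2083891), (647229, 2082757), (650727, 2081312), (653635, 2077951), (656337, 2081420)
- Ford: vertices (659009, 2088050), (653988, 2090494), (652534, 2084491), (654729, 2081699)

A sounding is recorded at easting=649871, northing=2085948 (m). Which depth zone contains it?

Cast a ray rightward from (649871, 2085948). For each polygon, the edges (by vertex number in listed order) whose endpoints lie on opposite sides of northing = 2085948, where each meets that height, and whether that is right or left of the point:
Spur: 4–5 at easting≈652684.0 (right), 5–6 at easting≈654217.9 (right) → 2 crossings.
Draw: 4–5 at easting≈652900.9 (right), 6–1 at easting≈655560.5 (right) → 2 crossings.
Cove: 2–3 at easting≈645571.6 (left), 6–1 at easting≈652363.1 (right) → 1 crossing.
Delta: 1–2 at easting≈651790.5 (right), 6–1 at easting≈652807.2 (right) → 2 crossings.
Ford: 2–3 at easting≈652886.9 (right), 4–1 at easting≈657592.4 (right) → 2 crossings.
Only Cove has an odd count, so the point is inside Cove.

Cove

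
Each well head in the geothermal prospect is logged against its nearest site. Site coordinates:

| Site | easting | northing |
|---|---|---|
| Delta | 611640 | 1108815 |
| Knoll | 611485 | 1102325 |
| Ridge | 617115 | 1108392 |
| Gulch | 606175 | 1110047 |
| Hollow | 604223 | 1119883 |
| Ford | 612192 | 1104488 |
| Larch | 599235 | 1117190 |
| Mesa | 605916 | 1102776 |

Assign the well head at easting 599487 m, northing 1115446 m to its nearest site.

Larch

Squared distances to each site:
Delta: 191665570.000; Knoll: 316112645.000; Ridge: 360505300.000; Gulch: 73878545.000; Hollow: 42116665.000; Ford: 281494789.000; Larch: 3105040.000; Mesa: 201860941.000.
Minimum at Larch.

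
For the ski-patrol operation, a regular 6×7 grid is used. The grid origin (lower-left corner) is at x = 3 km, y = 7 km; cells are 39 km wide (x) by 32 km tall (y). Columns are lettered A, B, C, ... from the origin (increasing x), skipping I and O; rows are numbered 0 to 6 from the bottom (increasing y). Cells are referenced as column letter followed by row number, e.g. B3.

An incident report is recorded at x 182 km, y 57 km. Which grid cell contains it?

E1

Column index: ⌊(182 − 3) / 39⌋ = ⌊4.590⌋ = 4 → column E
Row offset from origin: ⌊(57 − 7) / 32⌋ = ⌊1.562⌋ = 1 → row 1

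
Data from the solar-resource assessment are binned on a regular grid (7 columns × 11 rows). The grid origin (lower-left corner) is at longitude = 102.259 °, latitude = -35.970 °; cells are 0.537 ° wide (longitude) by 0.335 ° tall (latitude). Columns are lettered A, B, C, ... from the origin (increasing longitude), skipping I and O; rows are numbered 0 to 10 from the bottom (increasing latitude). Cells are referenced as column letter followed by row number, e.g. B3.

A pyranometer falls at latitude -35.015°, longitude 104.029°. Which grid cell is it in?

Column index: ⌊(104.029 − 102.259) / 0.537⌋ = ⌊3.296⌋ = 3 → column D
Row offset from origin: ⌊(-35.015 − -35.970) / 0.335⌋ = ⌊2.851⌋ = 2 → row 2

D2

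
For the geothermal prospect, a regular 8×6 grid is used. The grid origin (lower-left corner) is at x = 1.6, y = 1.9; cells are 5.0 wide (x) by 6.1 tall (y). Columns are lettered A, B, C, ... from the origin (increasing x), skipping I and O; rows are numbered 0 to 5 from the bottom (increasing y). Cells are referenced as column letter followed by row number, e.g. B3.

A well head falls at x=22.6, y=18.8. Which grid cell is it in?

Column index: ⌊(22.6 − 1.6) / 5.0⌋ = ⌊4.200⌋ = 4 → column E
Row offset from origin: ⌊(18.8 − 1.9) / 6.1⌋ = ⌊2.770⌋ = 2 → row 2

E2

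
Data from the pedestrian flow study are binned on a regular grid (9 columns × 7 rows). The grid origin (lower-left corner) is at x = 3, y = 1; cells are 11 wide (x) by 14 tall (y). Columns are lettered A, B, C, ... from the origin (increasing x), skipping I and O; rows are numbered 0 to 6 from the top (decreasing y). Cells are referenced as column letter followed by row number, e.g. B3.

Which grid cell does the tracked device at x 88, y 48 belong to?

H3

Column index: ⌊(88 − 3) / 11⌋ = ⌊7.727⌋ = 7 → column H
Row offset from origin: ⌊(48 − 1) / 14⌋ = ⌊3.357⌋ = 3 → row 3 (counted from top)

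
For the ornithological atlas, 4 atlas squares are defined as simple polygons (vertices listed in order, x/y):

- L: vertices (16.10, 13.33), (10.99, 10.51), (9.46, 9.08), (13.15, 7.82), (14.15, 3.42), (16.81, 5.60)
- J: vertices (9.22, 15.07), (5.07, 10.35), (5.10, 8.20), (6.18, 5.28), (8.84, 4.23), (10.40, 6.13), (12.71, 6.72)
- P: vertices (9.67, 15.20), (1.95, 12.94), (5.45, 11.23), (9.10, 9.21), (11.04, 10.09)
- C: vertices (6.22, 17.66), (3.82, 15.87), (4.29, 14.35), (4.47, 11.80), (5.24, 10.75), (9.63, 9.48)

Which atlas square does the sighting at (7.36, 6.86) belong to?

J

Cast a ray rightward from (7.36, 6.86). For each polygon, the edges (by vertex number in listed order) whose endpoints lie on opposite sides of y = 6.86, where each meets that height, and whether that is right or left of the point:
L: 4–5 at x≈13.368 (right), 6–1 at x≈16.694 (right) → 2 crossings.
J: 3–4 at x≈5.596 (left), 7–1 at x≈12.651 (right) → 1 crossing.
P: no edge straddles that height → 0 crossings.
C: no edge straddles that height → 0 crossings.
Only J has an odd count, so the point is inside J.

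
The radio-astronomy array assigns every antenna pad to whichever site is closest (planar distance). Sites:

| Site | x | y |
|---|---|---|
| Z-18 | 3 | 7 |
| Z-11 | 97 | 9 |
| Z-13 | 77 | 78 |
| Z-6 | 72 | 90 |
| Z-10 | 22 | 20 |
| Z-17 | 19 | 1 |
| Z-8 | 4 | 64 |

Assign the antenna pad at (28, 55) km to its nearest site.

Squared distances to each site:
Z-18: 2929.000; Z-11: 6877.000; Z-13: 2930.000; Z-6: 3161.000; Z-10: 1261.000; Z-17: 2997.000; Z-8: 657.000.
Minimum at Z-8.

Z-8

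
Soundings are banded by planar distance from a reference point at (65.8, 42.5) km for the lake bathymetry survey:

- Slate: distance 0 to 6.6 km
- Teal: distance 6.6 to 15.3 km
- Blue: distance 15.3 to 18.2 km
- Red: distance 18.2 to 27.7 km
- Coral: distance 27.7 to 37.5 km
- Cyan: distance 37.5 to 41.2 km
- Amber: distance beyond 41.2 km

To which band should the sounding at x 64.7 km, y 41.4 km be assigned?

Slate

Distance = √((64.7−65.8)² + (41.4−42.5)²) = √(1.210 + 1.210) = 1.556 km.
0 ≤ 1.556 < 6.6 → Slate.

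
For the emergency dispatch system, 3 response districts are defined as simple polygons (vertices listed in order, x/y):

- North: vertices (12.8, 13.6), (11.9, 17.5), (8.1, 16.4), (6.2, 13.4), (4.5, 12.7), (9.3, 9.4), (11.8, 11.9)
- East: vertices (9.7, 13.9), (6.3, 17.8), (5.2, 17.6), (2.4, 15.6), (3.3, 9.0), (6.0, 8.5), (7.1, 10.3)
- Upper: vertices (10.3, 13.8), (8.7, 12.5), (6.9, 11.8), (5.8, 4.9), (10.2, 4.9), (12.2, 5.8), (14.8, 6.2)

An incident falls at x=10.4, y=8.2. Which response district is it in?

Upper

Cast a ray rightward from (10.4, 8.2). For each polygon, the edges (by vertex number in listed order) whose endpoints lie on opposite sides of y = 8.2, where each meets that height, and whether that is right or left of the point:
North: no edge straddles that height → 0 crossings.
East: no edge straddles that height → 0 crossings.
Upper: 3–4 at x≈6.33 (left), 7–1 at x≈13.62 (right) → 1 crossing.
Only Upper has an odd count, so the point is inside Upper.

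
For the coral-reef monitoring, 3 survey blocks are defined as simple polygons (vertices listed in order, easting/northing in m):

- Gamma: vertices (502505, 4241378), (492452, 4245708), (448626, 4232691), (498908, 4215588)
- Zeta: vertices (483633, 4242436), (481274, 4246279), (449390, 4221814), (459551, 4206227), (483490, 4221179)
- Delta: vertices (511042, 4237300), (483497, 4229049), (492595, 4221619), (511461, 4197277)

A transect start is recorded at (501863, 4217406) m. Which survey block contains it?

Cast a ray rightward from (501863, 4217406). For each polygon, the edges (by vertex number in listed order) whose endpoints lie on opposite sides of northing = 4217406, where each meets that height, and whether that is right or left of the point:
Gamma: 3–4 at easting≈493563.2 (left), 4–1 at easting≈499161.6 (left) → 0 crossings.
Zeta: 3–4 at easting≈452263.5 (left), 4–5 at easting≈477449.2 (left) → 0 crossings.
Delta: 3–4 at easting≈495860.2 (left), 4–1 at easting≈511250.3 (right) → 1 crossing.
Only Delta has an odd count, so the point is inside Delta.

Delta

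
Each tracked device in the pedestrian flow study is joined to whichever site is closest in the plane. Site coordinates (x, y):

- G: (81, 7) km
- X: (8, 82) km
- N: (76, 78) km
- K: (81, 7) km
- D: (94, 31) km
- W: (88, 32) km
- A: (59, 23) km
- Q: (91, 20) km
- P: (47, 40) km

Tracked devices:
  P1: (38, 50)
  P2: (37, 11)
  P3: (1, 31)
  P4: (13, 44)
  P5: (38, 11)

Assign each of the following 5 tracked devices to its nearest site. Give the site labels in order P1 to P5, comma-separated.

P, A, P, P, A

P1 → P (d²=181.00)
P2 → A (d²=628.00)
P3 → P (d²=2197.00)
P4 → P (d²=1172.00)
P5 → A (d²=585.00)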